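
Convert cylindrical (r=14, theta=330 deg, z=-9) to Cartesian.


x = 14 * cos(330) = 12.1244
y = 14 * sin(330) = -7
z = -9

(12.1244, -7, -9)


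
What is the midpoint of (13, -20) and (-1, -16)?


Midpoint = ((13+-1)/2, (-20+-16)/2) = (6, -18)

(6, -18)


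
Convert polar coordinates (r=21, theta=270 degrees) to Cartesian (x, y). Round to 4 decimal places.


x = 21 * cos(270) = 0
y = 21 * sin(270) = -21

(0, -21)


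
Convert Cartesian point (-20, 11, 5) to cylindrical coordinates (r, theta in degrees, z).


r = sqrt((-20)^2 + 11^2) = 22.8254
theta = atan2(11, -20) = 151.1892 deg
z = 5

r = 22.8254, theta = 151.1892 deg, z = 5


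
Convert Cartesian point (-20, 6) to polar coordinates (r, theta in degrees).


r = sqrt((-20)^2 + 6^2) = 20.8806
theta = atan2(6, -20) = 163.3008 degrees

r = 20.8806, theta = 163.3008 degrees


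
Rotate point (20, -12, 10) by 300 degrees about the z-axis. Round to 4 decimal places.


x' = 20*cos(300) - -12*sin(300) = -0.3923
y' = 20*sin(300) + -12*cos(300) = -23.3205
z' = 10

(-0.3923, -23.3205, 10)


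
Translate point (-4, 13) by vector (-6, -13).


Translation: (x+dx, y+dy) = (-4+-6, 13+-13) = (-10, 0)

(-10, 0)


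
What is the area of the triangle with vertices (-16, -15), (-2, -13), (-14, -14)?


Area = |x1(y2-y3) + x2(y3-y1) + x3(y1-y2)| / 2
= |-16*(-13--14) + -2*(-14--15) + -14*(-15--13)| / 2
= 5

5


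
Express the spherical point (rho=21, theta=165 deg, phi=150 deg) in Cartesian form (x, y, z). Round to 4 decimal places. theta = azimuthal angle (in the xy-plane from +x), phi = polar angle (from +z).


x = 21 * sin(150) * cos(165) = -10.1422
y = 21 * sin(150) * sin(165) = 2.7176
z = 21 * cos(150) = -18.1865

(-10.1422, 2.7176, -18.1865)


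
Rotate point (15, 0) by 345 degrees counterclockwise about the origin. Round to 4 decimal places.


x' = 15*cos(345) - 0*sin(345) = 14.4889
y' = 15*sin(345) + 0*cos(345) = -3.8823

(14.4889, -3.8823)


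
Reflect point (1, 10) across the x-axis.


Reflection across x-axis: (x, y) -> (x, -y)
(1, 10) -> (1, -10)

(1, -10)


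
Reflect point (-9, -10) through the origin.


Reflection through origin: (x, y) -> (-x, -y)
(-9, -10) -> (9, 10)

(9, 10)


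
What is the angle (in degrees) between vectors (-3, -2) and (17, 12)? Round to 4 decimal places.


dot = -3*17 + -2*12 = -75
|u| = 3.6056, |v| = 20.8087
cos(angle) = -0.9996
angle = 178.4725 degrees

178.4725 degrees


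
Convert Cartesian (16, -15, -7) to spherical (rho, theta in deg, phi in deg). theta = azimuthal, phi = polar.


rho = sqrt(16^2 + (-15)^2 + (-7)^2) = 23.0217
theta = atan2(-15, 16) = 316.8476 deg
phi = acos(-7/23.0217) = 107.7017 deg

rho = 23.0217, theta = 316.8476 deg, phi = 107.7017 deg


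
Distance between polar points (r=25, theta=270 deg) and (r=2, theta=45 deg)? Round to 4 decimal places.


d = sqrt(r1^2 + r2^2 - 2*r1*r2*cos(t2-t1))
d = sqrt(25^2 + 2^2 - 2*25*2*cos(45-270)) = 26.452

26.452


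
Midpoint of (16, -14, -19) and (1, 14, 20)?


Midpoint = ((16+1)/2, (-14+14)/2, (-19+20)/2) = (8.5, 0, 0.5)

(8.5, 0, 0.5)


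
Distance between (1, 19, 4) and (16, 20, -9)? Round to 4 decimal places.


d = sqrt((16-1)^2 + (20-19)^2 + (-9-4)^2) = 19.8746

19.8746


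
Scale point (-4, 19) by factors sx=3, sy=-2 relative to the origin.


Scaling: (x*sx, y*sy) = (-4*3, 19*-2) = (-12, -38)

(-12, -38)


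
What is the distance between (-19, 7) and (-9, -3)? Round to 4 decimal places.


d = sqrt((-9--19)^2 + (-3-7)^2) = 14.1421

14.1421


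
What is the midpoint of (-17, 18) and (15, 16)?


Midpoint = ((-17+15)/2, (18+16)/2) = (-1, 17)

(-1, 17)


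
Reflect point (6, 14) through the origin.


Reflection through origin: (x, y) -> (-x, -y)
(6, 14) -> (-6, -14)

(-6, -14)


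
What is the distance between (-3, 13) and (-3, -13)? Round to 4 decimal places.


d = sqrt((-3--3)^2 + (-13-13)^2) = 26

26


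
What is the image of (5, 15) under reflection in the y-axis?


Reflection across y-axis: (x, y) -> (-x, y)
(5, 15) -> (-5, 15)

(-5, 15)


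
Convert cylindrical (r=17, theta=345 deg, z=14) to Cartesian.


x = 17 * cos(345) = 16.4207
y = 17 * sin(345) = -4.3999
z = 14

(16.4207, -4.3999, 14)


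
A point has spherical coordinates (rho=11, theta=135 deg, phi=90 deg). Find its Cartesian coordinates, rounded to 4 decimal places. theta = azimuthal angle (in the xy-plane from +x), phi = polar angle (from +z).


x = 11 * sin(90) * cos(135) = -7.7782
y = 11 * sin(90) * sin(135) = 7.7782
z = 11 * cos(90) = 0

(-7.7782, 7.7782, 0)


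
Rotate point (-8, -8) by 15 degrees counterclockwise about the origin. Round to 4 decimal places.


x' = -8*cos(15) - -8*sin(15) = -5.6569
y' = -8*sin(15) + -8*cos(15) = -9.798

(-5.6569, -9.798)


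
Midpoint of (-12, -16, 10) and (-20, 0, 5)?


Midpoint = ((-12+-20)/2, (-16+0)/2, (10+5)/2) = (-16, -8, 7.5)

(-16, -8, 7.5)


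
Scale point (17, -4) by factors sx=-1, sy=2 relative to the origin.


Scaling: (x*sx, y*sy) = (17*-1, -4*2) = (-17, -8)

(-17, -8)


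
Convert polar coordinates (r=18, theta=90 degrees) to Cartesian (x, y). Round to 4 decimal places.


x = 18 * cos(90) = 0
y = 18 * sin(90) = 18

(0, 18)


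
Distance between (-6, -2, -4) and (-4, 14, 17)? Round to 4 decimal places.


d = sqrt((-4--6)^2 + (14--2)^2 + (17--4)^2) = 26.4764

26.4764


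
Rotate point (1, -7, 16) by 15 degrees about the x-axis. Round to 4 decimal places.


x' = 1
y' = -7*cos(15) - 16*sin(15) = -10.9026
z' = -7*sin(15) + 16*cos(15) = 13.6431

(1, -10.9026, 13.6431)


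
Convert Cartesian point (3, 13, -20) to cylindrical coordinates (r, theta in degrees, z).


r = sqrt(3^2 + 13^2) = 13.3417
theta = atan2(13, 3) = 77.0054 deg
z = -20

r = 13.3417, theta = 77.0054 deg, z = -20


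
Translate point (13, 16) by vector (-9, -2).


Translation: (x+dx, y+dy) = (13+-9, 16+-2) = (4, 14)

(4, 14)


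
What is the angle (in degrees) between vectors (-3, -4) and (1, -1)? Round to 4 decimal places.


dot = -3*1 + -4*-1 = 1
|u| = 5, |v| = 1.4142
cos(angle) = 0.1414
angle = 81.8699 degrees

81.8699 degrees


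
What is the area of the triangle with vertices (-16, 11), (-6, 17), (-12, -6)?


Area = |x1(y2-y3) + x2(y3-y1) + x3(y1-y2)| / 2
= |-16*(17--6) + -6*(-6-11) + -12*(11-17)| / 2
= 97

97


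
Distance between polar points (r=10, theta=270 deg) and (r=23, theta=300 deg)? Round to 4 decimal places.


d = sqrt(r1^2 + r2^2 - 2*r1*r2*cos(t2-t1))
d = sqrt(10^2 + 23^2 - 2*10*23*cos(300-270)) = 15.1865

15.1865


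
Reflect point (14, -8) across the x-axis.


Reflection across x-axis: (x, y) -> (x, -y)
(14, -8) -> (14, 8)

(14, 8)


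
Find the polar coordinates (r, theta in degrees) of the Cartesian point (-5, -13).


r = sqrt((-5)^2 + (-13)^2) = 13.9284
theta = atan2(-13, -5) = 248.9625 degrees

r = 13.9284, theta = 248.9625 degrees


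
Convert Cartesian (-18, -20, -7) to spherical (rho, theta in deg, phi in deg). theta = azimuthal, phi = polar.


rho = sqrt((-18)^2 + (-20)^2 + (-7)^2) = 27.8029
theta = atan2(-20, -18) = 228.0128 deg
phi = acos(-7/27.8029) = 104.5824 deg

rho = 27.8029, theta = 228.0128 deg, phi = 104.5824 deg


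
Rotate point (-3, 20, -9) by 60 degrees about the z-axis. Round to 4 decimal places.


x' = -3*cos(60) - 20*sin(60) = -18.8205
y' = -3*sin(60) + 20*cos(60) = 7.4019
z' = -9

(-18.8205, 7.4019, -9)


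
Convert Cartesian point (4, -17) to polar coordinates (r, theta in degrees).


r = sqrt(4^2 + (-17)^2) = 17.4642
theta = atan2(-17, 4) = 283.2405 degrees

r = 17.4642, theta = 283.2405 degrees


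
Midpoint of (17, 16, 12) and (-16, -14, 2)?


Midpoint = ((17+-16)/2, (16+-14)/2, (12+2)/2) = (0.5, 1, 7)

(0.5, 1, 7)


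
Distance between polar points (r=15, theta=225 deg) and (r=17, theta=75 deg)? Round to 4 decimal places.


d = sqrt(r1^2 + r2^2 - 2*r1*r2*cos(t2-t1))
d = sqrt(15^2 + 17^2 - 2*15*17*cos(75-225)) = 30.914

30.914


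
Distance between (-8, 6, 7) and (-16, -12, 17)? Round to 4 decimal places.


d = sqrt((-16--8)^2 + (-12-6)^2 + (17-7)^2) = 22.0907

22.0907


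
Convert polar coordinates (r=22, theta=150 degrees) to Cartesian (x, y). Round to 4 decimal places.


x = 22 * cos(150) = -19.0526
y = 22 * sin(150) = 11

(-19.0526, 11)


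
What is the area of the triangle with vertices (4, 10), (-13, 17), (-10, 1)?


Area = |x1(y2-y3) + x2(y3-y1) + x3(y1-y2)| / 2
= |4*(17-1) + -13*(1-10) + -10*(10-17)| / 2
= 125.5

125.5


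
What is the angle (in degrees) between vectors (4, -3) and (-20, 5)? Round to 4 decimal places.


dot = 4*-20 + -3*5 = -95
|u| = 5, |v| = 20.6155
cos(angle) = -0.9216
angle = 157.1663 degrees

157.1663 degrees


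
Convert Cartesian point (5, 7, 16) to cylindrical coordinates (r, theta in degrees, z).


r = sqrt(5^2 + 7^2) = 8.6023
theta = atan2(7, 5) = 54.4623 deg
z = 16

r = 8.6023, theta = 54.4623 deg, z = 16


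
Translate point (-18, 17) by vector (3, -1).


Translation: (x+dx, y+dy) = (-18+3, 17+-1) = (-15, 16)

(-15, 16)


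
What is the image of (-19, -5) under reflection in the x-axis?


Reflection across x-axis: (x, y) -> (x, -y)
(-19, -5) -> (-19, 5)

(-19, 5)


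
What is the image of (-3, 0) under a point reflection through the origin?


Reflection through origin: (x, y) -> (-x, -y)
(-3, 0) -> (3, 0)

(3, 0)


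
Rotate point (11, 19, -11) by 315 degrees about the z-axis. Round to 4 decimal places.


x' = 11*cos(315) - 19*sin(315) = 21.2132
y' = 11*sin(315) + 19*cos(315) = 5.6569
z' = -11

(21.2132, 5.6569, -11)


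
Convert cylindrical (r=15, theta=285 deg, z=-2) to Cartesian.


x = 15 * cos(285) = 3.8823
y = 15 * sin(285) = -14.4889
z = -2

(3.8823, -14.4889, -2)


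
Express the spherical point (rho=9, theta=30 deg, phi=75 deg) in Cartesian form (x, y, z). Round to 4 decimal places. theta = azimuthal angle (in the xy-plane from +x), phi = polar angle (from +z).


x = 9 * sin(75) * cos(30) = 7.5286
y = 9 * sin(75) * sin(30) = 4.3467
z = 9 * cos(75) = 2.3294

(7.5286, 4.3467, 2.3294)


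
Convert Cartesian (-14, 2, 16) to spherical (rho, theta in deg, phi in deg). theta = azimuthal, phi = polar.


rho = sqrt((-14)^2 + 2^2 + 16^2) = 21.3542
theta = atan2(2, -14) = 171.8699 deg
phi = acos(16/21.3542) = 41.4729 deg

rho = 21.3542, theta = 171.8699 deg, phi = 41.4729 deg


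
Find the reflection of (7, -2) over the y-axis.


Reflection across y-axis: (x, y) -> (-x, y)
(7, -2) -> (-7, -2)

(-7, -2)


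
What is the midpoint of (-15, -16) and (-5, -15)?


Midpoint = ((-15+-5)/2, (-16+-15)/2) = (-10, -15.5)

(-10, -15.5)


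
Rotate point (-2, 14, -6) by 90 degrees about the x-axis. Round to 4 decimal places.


x' = -2
y' = 14*cos(90) - -6*sin(90) = 6
z' = 14*sin(90) + -6*cos(90) = 14

(-2, 6, 14)


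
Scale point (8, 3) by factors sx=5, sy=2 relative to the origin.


Scaling: (x*sx, y*sy) = (8*5, 3*2) = (40, 6)

(40, 6)


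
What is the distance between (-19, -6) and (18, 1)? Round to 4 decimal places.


d = sqrt((18--19)^2 + (1--6)^2) = 37.6563

37.6563


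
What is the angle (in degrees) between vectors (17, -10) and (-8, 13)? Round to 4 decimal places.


dot = 17*-8 + -10*13 = -266
|u| = 19.7231, |v| = 15.2643
cos(angle) = -0.8835
angle = 152.073 degrees

152.073 degrees


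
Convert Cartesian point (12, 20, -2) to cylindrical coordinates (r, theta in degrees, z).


r = sqrt(12^2 + 20^2) = 23.3238
theta = atan2(20, 12) = 59.0362 deg
z = -2

r = 23.3238, theta = 59.0362 deg, z = -2


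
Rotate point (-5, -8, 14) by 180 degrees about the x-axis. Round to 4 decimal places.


x' = -5
y' = -8*cos(180) - 14*sin(180) = 8
z' = -8*sin(180) + 14*cos(180) = -14

(-5, 8, -14)


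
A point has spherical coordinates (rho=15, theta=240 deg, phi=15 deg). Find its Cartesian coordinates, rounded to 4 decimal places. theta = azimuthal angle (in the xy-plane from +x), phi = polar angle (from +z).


x = 15 * sin(15) * cos(240) = -1.9411
y = 15 * sin(15) * sin(240) = -3.3622
z = 15 * cos(15) = 14.4889

(-1.9411, -3.3622, 14.4889)


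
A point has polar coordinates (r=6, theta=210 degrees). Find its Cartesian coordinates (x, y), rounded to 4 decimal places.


x = 6 * cos(210) = -5.1962
y = 6 * sin(210) = -3

(-5.1962, -3)


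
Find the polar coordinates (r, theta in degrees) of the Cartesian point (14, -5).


r = sqrt(14^2 + (-5)^2) = 14.8661
theta = atan2(-5, 14) = 340.3462 degrees

r = 14.8661, theta = 340.3462 degrees


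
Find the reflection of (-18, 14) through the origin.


Reflection through origin: (x, y) -> (-x, -y)
(-18, 14) -> (18, -14)

(18, -14)


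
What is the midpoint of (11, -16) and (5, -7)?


Midpoint = ((11+5)/2, (-16+-7)/2) = (8, -11.5)

(8, -11.5)


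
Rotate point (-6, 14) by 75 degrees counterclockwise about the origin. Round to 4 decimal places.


x' = -6*cos(75) - 14*sin(75) = -15.0759
y' = -6*sin(75) + 14*cos(75) = -2.1721

(-15.0759, -2.1721)


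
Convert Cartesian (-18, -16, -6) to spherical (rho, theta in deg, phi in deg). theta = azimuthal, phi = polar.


rho = sqrt((-18)^2 + (-16)^2 + (-6)^2) = 24.8193
theta = atan2(-16, -18) = 221.6335 deg
phi = acos(-6/24.8193) = 103.9897 deg

rho = 24.8193, theta = 221.6335 deg, phi = 103.9897 deg


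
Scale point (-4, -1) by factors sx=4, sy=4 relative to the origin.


Scaling: (x*sx, y*sy) = (-4*4, -1*4) = (-16, -4)

(-16, -4)


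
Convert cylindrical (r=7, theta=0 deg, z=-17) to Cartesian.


x = 7 * cos(0) = 7
y = 7 * sin(0) = 0
z = -17

(7, 0, -17)


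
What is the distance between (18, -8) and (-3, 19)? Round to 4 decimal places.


d = sqrt((-3-18)^2 + (19--8)^2) = 34.2053

34.2053


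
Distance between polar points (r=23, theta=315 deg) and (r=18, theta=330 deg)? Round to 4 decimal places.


d = sqrt(r1^2 + r2^2 - 2*r1*r2*cos(t2-t1))
d = sqrt(23^2 + 18^2 - 2*23*18*cos(330-315)) = 7.2948

7.2948


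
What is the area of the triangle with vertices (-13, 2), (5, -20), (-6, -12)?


Area = |x1(y2-y3) + x2(y3-y1) + x3(y1-y2)| / 2
= |-13*(-20--12) + 5*(-12-2) + -6*(2--20)| / 2
= 49

49


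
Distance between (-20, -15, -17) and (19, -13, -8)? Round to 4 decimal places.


d = sqrt((19--20)^2 + (-13--15)^2 + (-8--17)^2) = 40.0749

40.0749


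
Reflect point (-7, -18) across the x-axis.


Reflection across x-axis: (x, y) -> (x, -y)
(-7, -18) -> (-7, 18)

(-7, 18)


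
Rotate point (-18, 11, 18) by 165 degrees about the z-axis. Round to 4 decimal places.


x' = -18*cos(165) - 11*sin(165) = 14.5397
y' = -18*sin(165) + 11*cos(165) = -15.2839
z' = 18

(14.5397, -15.2839, 18)


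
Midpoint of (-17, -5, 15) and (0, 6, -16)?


Midpoint = ((-17+0)/2, (-5+6)/2, (15+-16)/2) = (-8.5, 0.5, -0.5)

(-8.5, 0.5, -0.5)


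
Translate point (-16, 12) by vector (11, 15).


Translation: (x+dx, y+dy) = (-16+11, 12+15) = (-5, 27)

(-5, 27)


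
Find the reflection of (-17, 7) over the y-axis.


Reflection across y-axis: (x, y) -> (-x, y)
(-17, 7) -> (17, 7)

(17, 7)


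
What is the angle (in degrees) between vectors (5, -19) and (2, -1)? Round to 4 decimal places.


dot = 5*2 + -19*-1 = 29
|u| = 19.6469, |v| = 2.2361
cos(angle) = 0.6601
angle = 48.6914 degrees

48.6914 degrees


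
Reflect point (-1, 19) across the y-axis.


Reflection across y-axis: (x, y) -> (-x, y)
(-1, 19) -> (1, 19)

(1, 19)


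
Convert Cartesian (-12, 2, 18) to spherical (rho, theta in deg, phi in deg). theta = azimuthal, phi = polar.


rho = sqrt((-12)^2 + 2^2 + 18^2) = 21.7256
theta = atan2(2, -12) = 170.5377 deg
phi = acos(18/21.7256) = 34.0533 deg

rho = 21.7256, theta = 170.5377 deg, phi = 34.0533 deg


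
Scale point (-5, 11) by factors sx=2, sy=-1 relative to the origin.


Scaling: (x*sx, y*sy) = (-5*2, 11*-1) = (-10, -11)

(-10, -11)


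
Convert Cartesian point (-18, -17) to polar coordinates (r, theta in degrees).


r = sqrt((-18)^2 + (-17)^2) = 24.7588
theta = atan2(-17, -18) = 223.3634 degrees

r = 24.7588, theta = 223.3634 degrees


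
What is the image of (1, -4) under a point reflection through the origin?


Reflection through origin: (x, y) -> (-x, -y)
(1, -4) -> (-1, 4)

(-1, 4)


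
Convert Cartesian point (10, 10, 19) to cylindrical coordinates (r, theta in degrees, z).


r = sqrt(10^2 + 10^2) = 14.1421
theta = atan2(10, 10) = 45 deg
z = 19

r = 14.1421, theta = 45 deg, z = 19


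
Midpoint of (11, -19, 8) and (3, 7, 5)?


Midpoint = ((11+3)/2, (-19+7)/2, (8+5)/2) = (7, -6, 6.5)

(7, -6, 6.5)


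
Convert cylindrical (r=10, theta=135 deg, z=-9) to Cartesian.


x = 10 * cos(135) = -7.0711
y = 10 * sin(135) = 7.0711
z = -9

(-7.0711, 7.0711, -9)


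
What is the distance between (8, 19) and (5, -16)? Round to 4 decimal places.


d = sqrt((5-8)^2 + (-16-19)^2) = 35.1283

35.1283


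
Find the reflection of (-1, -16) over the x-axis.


Reflection across x-axis: (x, y) -> (x, -y)
(-1, -16) -> (-1, 16)

(-1, 16)


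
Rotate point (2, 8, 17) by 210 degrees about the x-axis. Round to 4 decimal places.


x' = 2
y' = 8*cos(210) - 17*sin(210) = 1.5718
z' = 8*sin(210) + 17*cos(210) = -18.7224

(2, 1.5718, -18.7224)


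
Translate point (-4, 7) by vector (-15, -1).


Translation: (x+dx, y+dy) = (-4+-15, 7+-1) = (-19, 6)

(-19, 6)


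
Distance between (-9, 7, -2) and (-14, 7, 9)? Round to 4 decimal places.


d = sqrt((-14--9)^2 + (7-7)^2 + (9--2)^2) = 12.083

12.083


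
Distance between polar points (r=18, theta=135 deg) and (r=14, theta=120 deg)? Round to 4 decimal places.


d = sqrt(r1^2 + r2^2 - 2*r1*r2*cos(t2-t1))
d = sqrt(18^2 + 14^2 - 2*18*14*cos(120-135)) = 5.7596

5.7596


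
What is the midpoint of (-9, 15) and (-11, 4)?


Midpoint = ((-9+-11)/2, (15+4)/2) = (-10, 9.5)

(-10, 9.5)


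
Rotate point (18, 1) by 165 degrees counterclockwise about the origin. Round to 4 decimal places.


x' = 18*cos(165) - 1*sin(165) = -17.6455
y' = 18*sin(165) + 1*cos(165) = 3.6928

(-17.6455, 3.6928)


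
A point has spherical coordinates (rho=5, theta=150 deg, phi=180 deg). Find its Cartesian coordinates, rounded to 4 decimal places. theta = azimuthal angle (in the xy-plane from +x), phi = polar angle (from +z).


x = 5 * sin(180) * cos(150) = 0
y = 5 * sin(180) * sin(150) = 0
z = 5 * cos(180) = -5

(0, 0, -5)


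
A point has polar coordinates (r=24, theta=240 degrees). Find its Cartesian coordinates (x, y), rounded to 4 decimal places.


x = 24 * cos(240) = -12
y = 24 * sin(240) = -20.7846

(-12, -20.7846)


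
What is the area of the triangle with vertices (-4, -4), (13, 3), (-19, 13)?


Area = |x1(y2-y3) + x2(y3-y1) + x3(y1-y2)| / 2
= |-4*(3-13) + 13*(13--4) + -19*(-4-3)| / 2
= 197

197


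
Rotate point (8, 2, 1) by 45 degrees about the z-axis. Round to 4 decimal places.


x' = 8*cos(45) - 2*sin(45) = 4.2426
y' = 8*sin(45) + 2*cos(45) = 7.0711
z' = 1

(4.2426, 7.0711, 1)


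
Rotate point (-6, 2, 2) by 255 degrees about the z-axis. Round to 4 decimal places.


x' = -6*cos(255) - 2*sin(255) = 3.4848
y' = -6*sin(255) + 2*cos(255) = 5.2779
z' = 2

(3.4848, 5.2779, 2)


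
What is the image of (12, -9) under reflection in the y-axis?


Reflection across y-axis: (x, y) -> (-x, y)
(12, -9) -> (-12, -9)

(-12, -9)


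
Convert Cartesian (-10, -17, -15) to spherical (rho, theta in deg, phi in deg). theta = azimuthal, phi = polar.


rho = sqrt((-10)^2 + (-17)^2 + (-15)^2) = 24.779
theta = atan2(-17, -10) = 239.5345 deg
phi = acos(-15/24.779) = 127.2541 deg

rho = 24.779, theta = 239.5345 deg, phi = 127.2541 deg


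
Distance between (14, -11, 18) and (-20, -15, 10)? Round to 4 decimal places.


d = sqrt((-20-14)^2 + (-15--11)^2 + (10-18)^2) = 35.1568

35.1568


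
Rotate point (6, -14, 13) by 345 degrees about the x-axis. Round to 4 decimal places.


x' = 6
y' = -14*cos(345) - 13*sin(345) = -10.1583
z' = -14*sin(345) + 13*cos(345) = 16.1805

(6, -10.1583, 16.1805)


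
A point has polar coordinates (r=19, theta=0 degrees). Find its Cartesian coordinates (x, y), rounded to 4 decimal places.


x = 19 * cos(0) = 19
y = 19 * sin(0) = 0

(19, 0)


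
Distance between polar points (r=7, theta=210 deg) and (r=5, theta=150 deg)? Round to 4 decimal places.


d = sqrt(r1^2 + r2^2 - 2*r1*r2*cos(t2-t1))
d = sqrt(7^2 + 5^2 - 2*7*5*cos(150-210)) = 6.245

6.245


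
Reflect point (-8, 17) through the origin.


Reflection through origin: (x, y) -> (-x, -y)
(-8, 17) -> (8, -17)

(8, -17)


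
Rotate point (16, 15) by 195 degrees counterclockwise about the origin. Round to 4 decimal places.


x' = 16*cos(195) - 15*sin(195) = -11.5725
y' = 16*sin(195) + 15*cos(195) = -18.63

(-11.5725, -18.63)


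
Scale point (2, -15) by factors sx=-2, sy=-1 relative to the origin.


Scaling: (x*sx, y*sy) = (2*-2, -15*-1) = (-4, 15)

(-4, 15)


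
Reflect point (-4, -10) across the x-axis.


Reflection across x-axis: (x, y) -> (x, -y)
(-4, -10) -> (-4, 10)

(-4, 10)


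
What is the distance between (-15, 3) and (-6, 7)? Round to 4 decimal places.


d = sqrt((-6--15)^2 + (7-3)^2) = 9.8489

9.8489


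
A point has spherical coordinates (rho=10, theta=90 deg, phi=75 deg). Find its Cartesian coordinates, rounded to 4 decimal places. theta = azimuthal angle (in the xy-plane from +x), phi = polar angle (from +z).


x = 10 * sin(75) * cos(90) = 0
y = 10 * sin(75) * sin(90) = 9.6593
z = 10 * cos(75) = 2.5882

(0, 9.6593, 2.5882)


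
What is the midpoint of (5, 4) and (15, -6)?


Midpoint = ((5+15)/2, (4+-6)/2) = (10, -1)

(10, -1)


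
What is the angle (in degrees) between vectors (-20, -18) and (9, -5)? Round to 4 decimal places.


dot = -20*9 + -18*-5 = -90
|u| = 26.9072, |v| = 10.2956
cos(angle) = -0.3249
angle = 108.9582 degrees

108.9582 degrees


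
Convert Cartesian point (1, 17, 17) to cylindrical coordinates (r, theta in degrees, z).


r = sqrt(1^2 + 17^2) = 17.0294
theta = atan2(17, 1) = 86.6335 deg
z = 17

r = 17.0294, theta = 86.6335 deg, z = 17


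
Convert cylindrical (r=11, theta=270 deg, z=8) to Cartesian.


x = 11 * cos(270) = 0
y = 11 * sin(270) = -11
z = 8

(0, -11, 8)


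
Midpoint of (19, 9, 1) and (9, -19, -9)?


Midpoint = ((19+9)/2, (9+-19)/2, (1+-9)/2) = (14, -5, -4)

(14, -5, -4)


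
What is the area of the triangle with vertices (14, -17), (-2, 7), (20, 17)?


Area = |x1(y2-y3) + x2(y3-y1) + x3(y1-y2)| / 2
= |14*(7-17) + -2*(17--17) + 20*(-17-7)| / 2
= 344

344


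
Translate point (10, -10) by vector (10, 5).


Translation: (x+dx, y+dy) = (10+10, -10+5) = (20, -5)

(20, -5)


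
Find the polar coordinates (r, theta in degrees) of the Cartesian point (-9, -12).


r = sqrt((-9)^2 + (-12)^2) = 15
theta = atan2(-12, -9) = 233.1301 degrees

r = 15, theta = 233.1301 degrees


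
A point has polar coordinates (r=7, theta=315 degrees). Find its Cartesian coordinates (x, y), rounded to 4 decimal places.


x = 7 * cos(315) = 4.9497
y = 7 * sin(315) = -4.9497

(4.9497, -4.9497)


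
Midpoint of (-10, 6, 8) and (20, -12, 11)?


Midpoint = ((-10+20)/2, (6+-12)/2, (8+11)/2) = (5, -3, 9.5)

(5, -3, 9.5)


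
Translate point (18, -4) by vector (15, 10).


Translation: (x+dx, y+dy) = (18+15, -4+10) = (33, 6)

(33, 6)


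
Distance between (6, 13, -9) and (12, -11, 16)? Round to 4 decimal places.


d = sqrt((12-6)^2 + (-11-13)^2 + (16--9)^2) = 35.171

35.171


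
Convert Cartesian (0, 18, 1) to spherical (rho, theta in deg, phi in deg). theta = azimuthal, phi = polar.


rho = sqrt(0^2 + 18^2 + 1^2) = 18.0278
theta = atan2(18, 0) = 90 deg
phi = acos(1/18.0278) = 86.8202 deg

rho = 18.0278, theta = 90 deg, phi = 86.8202 deg


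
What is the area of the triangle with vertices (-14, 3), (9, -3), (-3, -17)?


Area = |x1(y2-y3) + x2(y3-y1) + x3(y1-y2)| / 2
= |-14*(-3--17) + 9*(-17-3) + -3*(3--3)| / 2
= 197

197


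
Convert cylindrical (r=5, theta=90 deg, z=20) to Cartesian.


x = 5 * cos(90) = 0
y = 5 * sin(90) = 5
z = 20

(0, 5, 20)


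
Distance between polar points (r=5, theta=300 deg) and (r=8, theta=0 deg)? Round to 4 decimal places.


d = sqrt(r1^2 + r2^2 - 2*r1*r2*cos(t2-t1))
d = sqrt(5^2 + 8^2 - 2*5*8*cos(0-300)) = 7

7


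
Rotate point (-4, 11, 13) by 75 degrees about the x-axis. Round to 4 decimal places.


x' = -4
y' = 11*cos(75) - 13*sin(75) = -9.71
z' = 11*sin(75) + 13*cos(75) = 13.9898

(-4, -9.71, 13.9898)


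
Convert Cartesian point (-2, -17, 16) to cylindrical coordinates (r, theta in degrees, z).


r = sqrt((-2)^2 + (-17)^2) = 17.1172
theta = atan2(-17, -2) = 263.2902 deg
z = 16

r = 17.1172, theta = 263.2902 deg, z = 16


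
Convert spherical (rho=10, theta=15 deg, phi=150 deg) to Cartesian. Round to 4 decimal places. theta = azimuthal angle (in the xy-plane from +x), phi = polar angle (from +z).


x = 10 * sin(150) * cos(15) = 4.8296
y = 10 * sin(150) * sin(15) = 1.2941
z = 10 * cos(150) = -8.6603

(4.8296, 1.2941, -8.6603)


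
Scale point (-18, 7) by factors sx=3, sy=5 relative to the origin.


Scaling: (x*sx, y*sy) = (-18*3, 7*5) = (-54, 35)

(-54, 35)


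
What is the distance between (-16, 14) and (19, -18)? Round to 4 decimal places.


d = sqrt((19--16)^2 + (-18-14)^2) = 47.4236

47.4236


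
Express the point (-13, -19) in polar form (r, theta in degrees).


r = sqrt((-13)^2 + (-19)^2) = 23.0217
theta = atan2(-19, -13) = 235.6197 degrees

r = 23.0217, theta = 235.6197 degrees


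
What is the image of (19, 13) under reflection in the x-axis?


Reflection across x-axis: (x, y) -> (x, -y)
(19, 13) -> (19, -13)

(19, -13)


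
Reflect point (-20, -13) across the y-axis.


Reflection across y-axis: (x, y) -> (-x, y)
(-20, -13) -> (20, -13)

(20, -13)


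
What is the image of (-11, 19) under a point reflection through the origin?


Reflection through origin: (x, y) -> (-x, -y)
(-11, 19) -> (11, -19)

(11, -19)


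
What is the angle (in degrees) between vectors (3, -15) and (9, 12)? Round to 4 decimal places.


dot = 3*9 + -15*12 = -153
|u| = 15.2971, |v| = 15
cos(angle) = -0.6668
angle = 131.8202 degrees

131.8202 degrees


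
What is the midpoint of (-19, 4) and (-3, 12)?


Midpoint = ((-19+-3)/2, (4+12)/2) = (-11, 8)

(-11, 8)


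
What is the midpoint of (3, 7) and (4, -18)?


Midpoint = ((3+4)/2, (7+-18)/2) = (3.5, -5.5)

(3.5, -5.5)


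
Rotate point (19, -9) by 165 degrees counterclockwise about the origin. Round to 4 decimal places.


x' = 19*cos(165) - -9*sin(165) = -16.0232
y' = 19*sin(165) + -9*cos(165) = 13.6109

(-16.0232, 13.6109)


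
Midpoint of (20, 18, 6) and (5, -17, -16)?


Midpoint = ((20+5)/2, (18+-17)/2, (6+-16)/2) = (12.5, 0.5, -5)

(12.5, 0.5, -5)


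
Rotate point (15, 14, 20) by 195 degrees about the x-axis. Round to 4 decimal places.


x' = 15
y' = 14*cos(195) - 20*sin(195) = -8.3466
z' = 14*sin(195) + 20*cos(195) = -22.942

(15, -8.3466, -22.942)


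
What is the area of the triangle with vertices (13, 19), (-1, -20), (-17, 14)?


Area = |x1(y2-y3) + x2(y3-y1) + x3(y1-y2)| / 2
= |13*(-20-14) + -1*(14-19) + -17*(19--20)| / 2
= 550

550


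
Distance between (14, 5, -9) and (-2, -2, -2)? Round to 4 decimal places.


d = sqrt((-2-14)^2 + (-2-5)^2 + (-2--9)^2) = 18.8149

18.8149


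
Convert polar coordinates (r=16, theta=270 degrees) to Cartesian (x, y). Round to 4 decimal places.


x = 16 * cos(270) = 0
y = 16 * sin(270) = -16

(0, -16)


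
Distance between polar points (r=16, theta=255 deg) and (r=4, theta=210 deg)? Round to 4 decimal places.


d = sqrt(r1^2 + r2^2 - 2*r1*r2*cos(t2-t1))
d = sqrt(16^2 + 4^2 - 2*16*4*cos(210-255)) = 13.4718

13.4718


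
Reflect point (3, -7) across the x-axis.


Reflection across x-axis: (x, y) -> (x, -y)
(3, -7) -> (3, 7)

(3, 7)


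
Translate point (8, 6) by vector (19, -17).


Translation: (x+dx, y+dy) = (8+19, 6+-17) = (27, -11)

(27, -11)


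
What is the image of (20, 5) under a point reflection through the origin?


Reflection through origin: (x, y) -> (-x, -y)
(20, 5) -> (-20, -5)

(-20, -5)


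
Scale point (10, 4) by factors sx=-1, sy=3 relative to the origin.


Scaling: (x*sx, y*sy) = (10*-1, 4*3) = (-10, 12)

(-10, 12)


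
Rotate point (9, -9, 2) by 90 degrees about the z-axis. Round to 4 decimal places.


x' = 9*cos(90) - -9*sin(90) = 9
y' = 9*sin(90) + -9*cos(90) = 9
z' = 2

(9, 9, 2)


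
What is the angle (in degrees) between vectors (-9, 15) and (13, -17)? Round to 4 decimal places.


dot = -9*13 + 15*-17 = -372
|u| = 17.4929, |v| = 21.4009
cos(angle) = -0.9937
angle = 173.5584 degrees

173.5584 degrees


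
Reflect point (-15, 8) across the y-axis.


Reflection across y-axis: (x, y) -> (-x, y)
(-15, 8) -> (15, 8)

(15, 8)


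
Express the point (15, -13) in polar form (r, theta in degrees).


r = sqrt(15^2 + (-13)^2) = 19.8494
theta = atan2(-13, 15) = 319.0856 degrees

r = 19.8494, theta = 319.0856 degrees


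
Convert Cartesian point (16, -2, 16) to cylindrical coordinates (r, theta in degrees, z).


r = sqrt(16^2 + (-2)^2) = 16.1245
theta = atan2(-2, 16) = 352.875 deg
z = 16

r = 16.1245, theta = 352.875 deg, z = 16


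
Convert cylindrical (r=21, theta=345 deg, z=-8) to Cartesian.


x = 21 * cos(345) = 20.2844
y = 21 * sin(345) = -5.4352
z = -8

(20.2844, -5.4352, -8)


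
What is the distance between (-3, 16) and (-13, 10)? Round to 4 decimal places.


d = sqrt((-13--3)^2 + (10-16)^2) = 11.6619

11.6619


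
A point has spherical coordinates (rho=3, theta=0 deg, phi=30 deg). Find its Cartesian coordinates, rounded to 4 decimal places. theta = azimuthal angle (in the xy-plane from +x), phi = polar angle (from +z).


x = 3 * sin(30) * cos(0) = 1.5
y = 3 * sin(30) * sin(0) = 0
z = 3 * cos(30) = 2.5981

(1.5, 0, 2.5981)


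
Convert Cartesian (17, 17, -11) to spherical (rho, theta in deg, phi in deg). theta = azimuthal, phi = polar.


rho = sqrt(17^2 + 17^2 + (-11)^2) = 26.4386
theta = atan2(17, 17) = 45 deg
phi = acos(-11/26.4386) = 114.586 deg

rho = 26.4386, theta = 45 deg, phi = 114.586 deg


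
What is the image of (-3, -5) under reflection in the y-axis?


Reflection across y-axis: (x, y) -> (-x, y)
(-3, -5) -> (3, -5)

(3, -5)


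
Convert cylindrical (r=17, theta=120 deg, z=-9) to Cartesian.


x = 17 * cos(120) = -8.5
y = 17 * sin(120) = 14.7224
z = -9

(-8.5, 14.7224, -9)


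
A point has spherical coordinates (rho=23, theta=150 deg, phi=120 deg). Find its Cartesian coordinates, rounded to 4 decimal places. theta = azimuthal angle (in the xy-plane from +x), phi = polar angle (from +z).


x = 23 * sin(120) * cos(150) = -17.25
y = 23 * sin(120) * sin(150) = 9.9593
z = 23 * cos(120) = -11.5

(-17.25, 9.9593, -11.5)


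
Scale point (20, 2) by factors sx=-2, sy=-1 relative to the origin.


Scaling: (x*sx, y*sy) = (20*-2, 2*-1) = (-40, -2)

(-40, -2)


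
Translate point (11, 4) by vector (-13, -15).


Translation: (x+dx, y+dy) = (11+-13, 4+-15) = (-2, -11)

(-2, -11)


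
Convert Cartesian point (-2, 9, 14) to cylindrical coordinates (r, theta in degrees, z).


r = sqrt((-2)^2 + 9^2) = 9.2195
theta = atan2(9, -2) = 102.5288 deg
z = 14

r = 9.2195, theta = 102.5288 deg, z = 14


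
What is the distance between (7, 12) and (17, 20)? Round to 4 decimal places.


d = sqrt((17-7)^2 + (20-12)^2) = 12.8062

12.8062


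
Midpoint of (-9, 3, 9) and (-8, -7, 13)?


Midpoint = ((-9+-8)/2, (3+-7)/2, (9+13)/2) = (-8.5, -2, 11)

(-8.5, -2, 11)


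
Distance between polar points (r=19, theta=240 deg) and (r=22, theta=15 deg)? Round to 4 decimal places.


d = sqrt(r1^2 + r2^2 - 2*r1*r2*cos(t2-t1))
d = sqrt(19^2 + 22^2 - 2*19*22*cos(15-240)) = 37.8965

37.8965


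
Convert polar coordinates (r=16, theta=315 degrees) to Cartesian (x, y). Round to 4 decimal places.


x = 16 * cos(315) = 11.3137
y = 16 * sin(315) = -11.3137

(11.3137, -11.3137)


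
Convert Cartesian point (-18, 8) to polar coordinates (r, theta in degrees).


r = sqrt((-18)^2 + 8^2) = 19.6977
theta = atan2(8, -18) = 156.0375 degrees

r = 19.6977, theta = 156.0375 degrees


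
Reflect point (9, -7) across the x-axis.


Reflection across x-axis: (x, y) -> (x, -y)
(9, -7) -> (9, 7)

(9, 7)


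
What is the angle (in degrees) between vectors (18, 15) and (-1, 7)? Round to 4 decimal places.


dot = 18*-1 + 15*7 = 87
|u| = 23.4307, |v| = 7.0711
cos(angle) = 0.5251
angle = 58.3245 degrees

58.3245 degrees


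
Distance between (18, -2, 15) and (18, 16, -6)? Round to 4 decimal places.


d = sqrt((18-18)^2 + (16--2)^2 + (-6-15)^2) = 27.6586

27.6586


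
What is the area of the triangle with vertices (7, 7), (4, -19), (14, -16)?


Area = |x1(y2-y3) + x2(y3-y1) + x3(y1-y2)| / 2
= |7*(-19--16) + 4*(-16-7) + 14*(7--19)| / 2
= 125.5

125.5


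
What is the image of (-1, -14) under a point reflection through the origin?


Reflection through origin: (x, y) -> (-x, -y)
(-1, -14) -> (1, 14)

(1, 14)


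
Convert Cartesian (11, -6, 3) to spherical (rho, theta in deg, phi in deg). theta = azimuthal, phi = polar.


rho = sqrt(11^2 + (-6)^2 + 3^2) = 12.8841
theta = atan2(-6, 11) = 331.3895 deg
phi = acos(3/12.8841) = 76.5354 deg

rho = 12.8841, theta = 331.3895 deg, phi = 76.5354 deg


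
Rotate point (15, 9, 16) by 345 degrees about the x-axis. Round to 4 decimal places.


x' = 15
y' = 9*cos(345) - 16*sin(345) = 12.8344
z' = 9*sin(345) + 16*cos(345) = 13.1254

(15, 12.8344, 13.1254)


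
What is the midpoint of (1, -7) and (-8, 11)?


Midpoint = ((1+-8)/2, (-7+11)/2) = (-3.5, 2)

(-3.5, 2)


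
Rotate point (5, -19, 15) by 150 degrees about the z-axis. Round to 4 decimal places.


x' = 5*cos(150) - -19*sin(150) = 5.1699
y' = 5*sin(150) + -19*cos(150) = 18.9545
z' = 15

(5.1699, 18.9545, 15)


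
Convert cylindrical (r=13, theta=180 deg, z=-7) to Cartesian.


x = 13 * cos(180) = -13
y = 13 * sin(180) = 0
z = -7

(-13, 0, -7)


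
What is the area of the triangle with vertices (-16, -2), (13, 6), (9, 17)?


Area = |x1(y2-y3) + x2(y3-y1) + x3(y1-y2)| / 2
= |-16*(6-17) + 13*(17--2) + 9*(-2-6)| / 2
= 175.5

175.5


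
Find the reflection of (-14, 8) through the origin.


Reflection through origin: (x, y) -> (-x, -y)
(-14, 8) -> (14, -8)

(14, -8)


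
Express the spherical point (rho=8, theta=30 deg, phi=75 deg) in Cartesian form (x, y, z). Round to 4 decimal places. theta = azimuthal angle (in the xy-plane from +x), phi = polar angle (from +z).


x = 8 * sin(75) * cos(30) = 6.6921
y = 8 * sin(75) * sin(30) = 3.8637
z = 8 * cos(75) = 2.0706

(6.6921, 3.8637, 2.0706)


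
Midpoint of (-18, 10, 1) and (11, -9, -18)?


Midpoint = ((-18+11)/2, (10+-9)/2, (1+-18)/2) = (-3.5, 0.5, -8.5)

(-3.5, 0.5, -8.5)


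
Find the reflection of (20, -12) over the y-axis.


Reflection across y-axis: (x, y) -> (-x, y)
(20, -12) -> (-20, -12)

(-20, -12)


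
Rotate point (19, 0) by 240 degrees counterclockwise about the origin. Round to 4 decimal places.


x' = 19*cos(240) - 0*sin(240) = -9.5
y' = 19*sin(240) + 0*cos(240) = -16.4545

(-9.5, -16.4545)


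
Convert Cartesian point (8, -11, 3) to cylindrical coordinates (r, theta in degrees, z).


r = sqrt(8^2 + (-11)^2) = 13.6015
theta = atan2(-11, 8) = 306.0274 deg
z = 3

r = 13.6015, theta = 306.0274 deg, z = 3


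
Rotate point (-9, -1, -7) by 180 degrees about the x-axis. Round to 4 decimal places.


x' = -9
y' = -1*cos(180) - -7*sin(180) = 1
z' = -1*sin(180) + -7*cos(180) = 7

(-9, 1, 7)


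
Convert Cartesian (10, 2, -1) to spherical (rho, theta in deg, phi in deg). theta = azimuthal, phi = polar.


rho = sqrt(10^2 + 2^2 + (-1)^2) = 10.247
theta = atan2(2, 10) = 11.3099 deg
phi = acos(-1/10.247) = 95.6004 deg

rho = 10.247, theta = 11.3099 deg, phi = 95.6004 deg


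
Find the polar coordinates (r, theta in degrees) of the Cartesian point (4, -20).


r = sqrt(4^2 + (-20)^2) = 20.3961
theta = atan2(-20, 4) = 281.3099 degrees

r = 20.3961, theta = 281.3099 degrees


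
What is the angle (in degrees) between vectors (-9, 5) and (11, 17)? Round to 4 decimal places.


dot = -9*11 + 5*17 = -14
|u| = 10.2956, |v| = 20.2485
cos(angle) = -0.0672
angle = 93.8506 degrees

93.8506 degrees


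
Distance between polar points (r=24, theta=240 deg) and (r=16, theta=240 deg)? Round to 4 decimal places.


d = sqrt(r1^2 + r2^2 - 2*r1*r2*cos(t2-t1))
d = sqrt(24^2 + 16^2 - 2*24*16*cos(240-240)) = 8

8


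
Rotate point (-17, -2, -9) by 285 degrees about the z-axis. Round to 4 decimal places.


x' = -17*cos(285) - -2*sin(285) = -6.3318
y' = -17*sin(285) + -2*cos(285) = 15.9031
z' = -9

(-6.3318, 15.9031, -9)


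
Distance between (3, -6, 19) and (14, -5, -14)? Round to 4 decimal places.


d = sqrt((14-3)^2 + (-5--6)^2 + (-14-19)^2) = 34.7994

34.7994


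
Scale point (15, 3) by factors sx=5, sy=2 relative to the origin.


Scaling: (x*sx, y*sy) = (15*5, 3*2) = (75, 6)

(75, 6)


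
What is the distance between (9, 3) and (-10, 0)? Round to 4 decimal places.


d = sqrt((-10-9)^2 + (0-3)^2) = 19.2354

19.2354


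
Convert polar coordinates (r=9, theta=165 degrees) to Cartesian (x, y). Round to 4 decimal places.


x = 9 * cos(165) = -8.6933
y = 9 * sin(165) = 2.3294

(-8.6933, 2.3294)


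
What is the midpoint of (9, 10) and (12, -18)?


Midpoint = ((9+12)/2, (10+-18)/2) = (10.5, -4)

(10.5, -4)


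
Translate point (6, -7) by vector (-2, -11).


Translation: (x+dx, y+dy) = (6+-2, -7+-11) = (4, -18)

(4, -18)


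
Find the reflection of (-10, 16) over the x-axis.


Reflection across x-axis: (x, y) -> (x, -y)
(-10, 16) -> (-10, -16)

(-10, -16)


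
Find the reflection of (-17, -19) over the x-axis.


Reflection across x-axis: (x, y) -> (x, -y)
(-17, -19) -> (-17, 19)

(-17, 19)


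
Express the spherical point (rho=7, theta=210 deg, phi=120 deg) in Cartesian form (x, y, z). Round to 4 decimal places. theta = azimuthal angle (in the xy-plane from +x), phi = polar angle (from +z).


x = 7 * sin(120) * cos(210) = -5.25
y = 7 * sin(120) * sin(210) = -3.0311
z = 7 * cos(120) = -3.5

(-5.25, -3.0311, -3.5)


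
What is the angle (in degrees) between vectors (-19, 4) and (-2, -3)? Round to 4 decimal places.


dot = -19*-2 + 4*-3 = 26
|u| = 19.4165, |v| = 3.6056
cos(angle) = 0.3714
angle = 68.1986 degrees

68.1986 degrees


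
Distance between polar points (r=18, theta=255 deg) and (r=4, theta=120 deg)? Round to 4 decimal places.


d = sqrt(r1^2 + r2^2 - 2*r1*r2*cos(t2-t1))
d = sqrt(18^2 + 4^2 - 2*18*4*cos(120-255)) = 21.0196

21.0196


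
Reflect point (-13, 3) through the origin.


Reflection through origin: (x, y) -> (-x, -y)
(-13, 3) -> (13, -3)

(13, -3)


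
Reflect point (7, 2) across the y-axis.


Reflection across y-axis: (x, y) -> (-x, y)
(7, 2) -> (-7, 2)

(-7, 2)


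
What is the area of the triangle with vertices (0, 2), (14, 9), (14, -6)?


Area = |x1(y2-y3) + x2(y3-y1) + x3(y1-y2)| / 2
= |0*(9--6) + 14*(-6-2) + 14*(2-9)| / 2
= 105

105


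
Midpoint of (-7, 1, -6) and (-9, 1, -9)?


Midpoint = ((-7+-9)/2, (1+1)/2, (-6+-9)/2) = (-8, 1, -7.5)

(-8, 1, -7.5)


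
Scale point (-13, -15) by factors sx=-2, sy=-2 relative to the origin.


Scaling: (x*sx, y*sy) = (-13*-2, -15*-2) = (26, 30)

(26, 30)


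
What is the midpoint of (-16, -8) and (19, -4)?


Midpoint = ((-16+19)/2, (-8+-4)/2) = (1.5, -6)

(1.5, -6)


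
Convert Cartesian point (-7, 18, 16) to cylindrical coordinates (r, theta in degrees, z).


r = sqrt((-7)^2 + 18^2) = 19.3132
theta = atan2(18, -7) = 111.2505 deg
z = 16

r = 19.3132, theta = 111.2505 deg, z = 16
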